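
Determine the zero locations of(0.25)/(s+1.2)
Numerator is a nonzero constant (0.25) → Zeros: none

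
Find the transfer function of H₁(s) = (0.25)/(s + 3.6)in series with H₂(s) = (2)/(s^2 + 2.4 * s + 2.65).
Series: H = H₁ · H₂ = (n₁·n₂)/(d₁·d₂).
Num: n₁·n₂ = 0.5. Den: d₁·d₂ = s^3 + 6*s^2 + 11.29*s + 9.54.
H(s) = (0.5)/(s^3 + 6*s^2 + 11.29*s + 9.54)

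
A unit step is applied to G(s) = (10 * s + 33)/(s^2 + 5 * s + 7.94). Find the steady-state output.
FVT: lim_{t→∞} y(t) = lim_{s→0} s*Y(s) where Y(s) = G(s)/s.
= lim_{s→0} G(s) = G(0) = num(0)/den(0) = 33/7.94 = 4.156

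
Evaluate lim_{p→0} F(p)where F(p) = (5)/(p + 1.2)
DC gain = F(0) = num(0)/den(0) = 5/1.2 = 4.167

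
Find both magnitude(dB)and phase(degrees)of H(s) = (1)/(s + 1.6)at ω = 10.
Substitute s = j*10: H(j10) = 0.0156006 - 0.0975039j.
|H| = 20*log₁₀(sqrt(Re²+Im²)) = -20.11 dB.
∠H = atan2(Im, Re) = -80.91°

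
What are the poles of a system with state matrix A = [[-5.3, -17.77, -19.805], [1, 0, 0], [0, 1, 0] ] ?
Eigenvalues solve det(λI - A) = 0.
Characteristic polynomial: λ^3 + 5.3*λ^2 + 17.77*λ + 19.805 = 0.
Factor: (λ + 1.7)(λ^2 + 3.6*λ + 11.65) = 0.
Roots: -1.7, -1.8 + 2.9j, -1.8 - 2.9j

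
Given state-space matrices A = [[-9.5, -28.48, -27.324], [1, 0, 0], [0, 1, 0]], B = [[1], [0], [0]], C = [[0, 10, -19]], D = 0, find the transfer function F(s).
F(s) = C(sI - A)⁻¹B + D.
Characteristic polynomial det(sI - A) = s^3 + 9.5*s^2 + 28.48*s + 27.324.
Numerator from C·adj(sI-A)·B + D·det(sI-A) = 10*s - 19.
F(s) = (10*s - 19)/(s^3 + 9.5*s^2 + 28.48*s + 27.324)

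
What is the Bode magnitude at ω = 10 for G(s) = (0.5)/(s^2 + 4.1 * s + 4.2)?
Substitute s = j*10: G(j10) = -0.00441123 - 0.0018879j.
|G(j10)| = sqrt(Re² + Im²) = 0.004798.
20*log₁₀(0.004798) = -46.38 dB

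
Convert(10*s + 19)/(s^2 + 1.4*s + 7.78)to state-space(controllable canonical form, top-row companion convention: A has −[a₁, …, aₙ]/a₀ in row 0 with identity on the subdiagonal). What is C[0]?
Reachable canonical form: C = numerator coefficients (right-aligned, zero-padded to length n).
num = 10*s + 19, C = [[10, 19]].
C[0] = 10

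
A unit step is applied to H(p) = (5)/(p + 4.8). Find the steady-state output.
FVT: lim_{t→∞} y(t) = lim_{p→0} p*Y(p) where Y(p) = H(p)/p.
= lim_{p→0} H(p) = H(0) = num(0)/den(0) = 5/4.8 = 1.042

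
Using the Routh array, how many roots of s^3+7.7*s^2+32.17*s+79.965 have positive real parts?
Routh array:
s^3: [1, 32.17]; s^2: [7.7, 79.965]; s^1: [21.7849]; s^0: [79.965]
First column: [1, 7.7, 21.7849, 79.965]. Sign changes = RHP roots = 0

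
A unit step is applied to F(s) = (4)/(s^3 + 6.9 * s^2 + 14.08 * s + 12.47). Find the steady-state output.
FVT: lim_{t→∞} y(t) = lim_{s→0} s*Y(s) where Y(s) = F(s)/s.
= lim_{s→0} F(s) = F(0) = num(0)/den(0) = 4/12.47 = 0.3208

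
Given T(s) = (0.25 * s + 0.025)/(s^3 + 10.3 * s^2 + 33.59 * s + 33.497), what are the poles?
Set denominator = 0: s^3 + 10.3*s^2 + 33.59*s + 33.497 = (s + 4.3)(s + 1.9)(s + 4.1) = 0 → Poles: -1.9, -4.1, -4.3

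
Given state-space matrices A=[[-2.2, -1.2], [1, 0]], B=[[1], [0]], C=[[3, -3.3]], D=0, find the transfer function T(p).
T(p) = C(pI - A)⁻¹B + D.
Characteristic polynomial det(pI - A) = p^2 + 2.2*p + 1.2.
Numerator from C·adj(pI-A)·B + D·det(pI-A) = 3*p - 3.3.
T(p) = (3*p - 3.3)/(p^2 + 2.2*p + 1.2)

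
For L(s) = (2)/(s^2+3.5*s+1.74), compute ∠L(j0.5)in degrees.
Substitute s = j*0.5: L(j0.5) = 0.564116 - 0.662553j.
∠L(j0.5) = atan2(Im, Re) = atan2(-0.662553, 0.564116) = -49.59°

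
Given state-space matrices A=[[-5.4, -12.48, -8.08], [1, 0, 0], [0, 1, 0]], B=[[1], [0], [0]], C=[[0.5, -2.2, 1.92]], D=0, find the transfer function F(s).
F(s) = C(sI - A)⁻¹B + D.
Characteristic polynomial det(sI - A) = s^3 + 5.4*s^2 + 12.48*s + 8.08.
Numerator from C·adj(sI-A)·B + D·det(sI-A) = 0.5*s^2 - 2.2*s + 1.92.
F(s) = (0.5*s^2 - 2.2*s + 1.92)/(s^3 + 5.4*s^2 + 12.48*s + 8.08)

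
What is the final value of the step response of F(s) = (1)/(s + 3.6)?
FVT: lim_{t→∞} y(t) = lim_{s→0} s*Y(s) where Y(s) = F(s)/s.
= lim_{s→0} F(s) = F(0) = num(0)/den(0) = 1/3.6 = 0.2778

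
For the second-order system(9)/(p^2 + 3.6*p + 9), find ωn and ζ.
Standard form: ωn²/(p²+2ζωn·p+ωn²).
const=9=ωn² → ωn=3, p coeff=3.6=2ζωn → ζ=0.6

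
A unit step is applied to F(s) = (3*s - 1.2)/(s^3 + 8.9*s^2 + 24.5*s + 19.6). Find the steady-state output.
FVT: lim_{t→∞} y(t) = lim_{s→0} s*Y(s) where Y(s) = F(s)/s.
= lim_{s→0} F(s) = F(0) = num(0)/den(0) = -1.2/19.6 = -0.06122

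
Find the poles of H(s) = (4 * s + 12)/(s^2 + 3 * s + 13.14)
Set denominator = 0: s^2 + 3*s + 13.14 = 0 → Poles: -1.5 + 3.3j, -1.5 - 3.3j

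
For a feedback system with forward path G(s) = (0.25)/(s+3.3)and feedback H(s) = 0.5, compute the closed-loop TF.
Closed-loop T = G/(1+GH).
Numerator: G_num * H_den = 0.25.
Denominator: G_den * H_den + G_num * H_num = (s + 3.3) + (0.125) = s + 3.425.
T(s) = (0.25)/(s + 3.425)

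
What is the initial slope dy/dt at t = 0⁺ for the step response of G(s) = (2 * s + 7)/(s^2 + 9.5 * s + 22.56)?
IVT: y'(0⁺) = lim_{s→∞} s²·Y(s) = lim_{s→∞} s·G(s).
deg(num) = 1, deg(den) = 2, relative degree = 1, so s·G(s) → (leading num)/(leading den) = 2/1 = 2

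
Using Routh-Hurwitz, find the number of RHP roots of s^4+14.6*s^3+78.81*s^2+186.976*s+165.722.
Routh array:
s^4: [1, 78.81, 165.722]; s^3: [14.6, 186.976]; s^2: [66.0034, 165.722]; s^1: [150.318]; s^0: [165.722]
First column: [1, 14.6, 66.0034, 150.318, 165.722]. Sign changes = RHP roots = 0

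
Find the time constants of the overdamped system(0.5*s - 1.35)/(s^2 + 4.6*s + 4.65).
Overdamped: real poles at -3.1, -1.5. τ = -1/pole → τ₁ = 0.3226, τ₂ = 0.6667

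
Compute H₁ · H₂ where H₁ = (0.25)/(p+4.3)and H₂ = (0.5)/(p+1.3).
Series: H = H₁ · H₂ = (n₁·n₂)/(d₁·d₂).
Num: n₁·n₂ = 0.125. Den: d₁·d₂ = p^2 + 5.6*p + 5.59.
H(p) = (0.125)/(p^2 + 5.6*p + 5.59)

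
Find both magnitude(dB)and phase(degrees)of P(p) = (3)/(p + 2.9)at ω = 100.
Substitute p = j*100: P(j100) = 0.000869269 - 0.0299748j.
|P| = 20*log₁₀(sqrt(Re²+Im²)) = -30.46 dB.
∠P = atan2(Im, Re) = -88.34°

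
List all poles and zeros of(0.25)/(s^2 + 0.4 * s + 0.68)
Set denominator = 0: s^2 + 0.4*s + 0.68 = 0 → Poles: -0.2 + 0.8j, -0.2 - 0.8j
Numerator is a nonzero constant (0.25) → Zeros: none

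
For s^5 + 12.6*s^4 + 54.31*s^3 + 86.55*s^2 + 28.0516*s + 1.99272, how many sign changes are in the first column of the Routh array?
Routh array:
s^5: [1, 54.31, 28.0516]; s^4: [12.6, 86.55, 1.99272]; s^3: [47.441, 27.8934]; s^2: [79.1417, 1.99272]; s^1: [26.6989]; s^0: [1.99272]
First column: [1, 12.6, 47.441, 79.1417, 26.6989, 1.99272]. Sign changes = 0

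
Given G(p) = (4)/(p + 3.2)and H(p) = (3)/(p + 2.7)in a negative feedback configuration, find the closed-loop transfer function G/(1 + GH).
Closed-loop T = G/(1+GH).
Numerator: G_num * H_den = 4*p + 10.8.
Denominator: G_den * H_den + G_num * H_num = (p^2 + 5.9*p + 8.64) + (12) = p^2 + 5.9*p + 20.64.
T(p) = (4*p + 10.8)/(p^2 + 5.9*p + 20.64)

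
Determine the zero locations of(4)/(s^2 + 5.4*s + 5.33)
Numerator is a nonzero constant (4) → Zeros: none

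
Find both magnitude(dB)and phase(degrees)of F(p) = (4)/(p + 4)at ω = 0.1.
Substitute p = j*0.1: F(j0.1) = 0.999375 - 0.0249844j.
|F| = 20*log₁₀(sqrt(Re²+Im²)) = -0.00 dB.
∠F = atan2(Im, Re) = -1.43°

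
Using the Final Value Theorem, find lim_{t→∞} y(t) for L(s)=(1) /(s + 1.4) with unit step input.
FVT: lim_{t→∞} y(t) = lim_{s→0} s*Y(s) where Y(s) = L(s)/s.
= lim_{s→0} L(s) = L(0) = num(0)/den(0) = 1/1.4 = 0.7143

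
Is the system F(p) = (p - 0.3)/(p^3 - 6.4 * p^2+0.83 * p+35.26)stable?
Denominator: p^3 - 6.4*p^2 + 0.83*p + 35.26 = (p - 4.3)(p - 4.1)(p + 2). Poles: -2, 4.1, 4.3. All Re(p)<0: No (unstable)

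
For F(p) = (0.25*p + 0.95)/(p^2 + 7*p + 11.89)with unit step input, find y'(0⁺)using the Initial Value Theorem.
IVT: y'(0⁺) = lim_{p→∞} p²·Y(p) = lim_{p→∞} p·F(p).
deg(num) = 1, deg(den) = 2, relative degree = 1, so p·F(p) → (leading num)/(leading den) = 0.25/1 = 0.25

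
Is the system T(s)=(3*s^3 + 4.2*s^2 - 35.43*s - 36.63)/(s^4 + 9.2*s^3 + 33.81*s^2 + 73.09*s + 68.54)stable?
Denominator: s^4 + 9.2*s^3 + 33.81*s^2 + 73.09*s + 68.54 = (s + 2)(s + 4.6)(s^2 + 2.6*s + 7.45). Poles: -1.3 + 2.4j, -1.3 - 2.4j, -2, -4.6. All Re(p)<0: Yes (stable)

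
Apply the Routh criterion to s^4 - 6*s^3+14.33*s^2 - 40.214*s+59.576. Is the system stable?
Routh array:
s^4: [1, 14.33, 59.576]; s^3: [-6, -40.214]; s^2: [7.62767, 59.576]; s^1: [6.64909]; s^0: [59.576]
First column: [1, -6, 7.62767, 6.64909, 59.576]. Sign changes = 2.
No, unstable (2 RHP root(s))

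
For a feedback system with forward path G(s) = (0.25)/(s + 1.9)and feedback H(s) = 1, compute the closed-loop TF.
Closed-loop T = G/(1+GH).
Numerator: G_num * H_den = 0.25.
Denominator: G_den * H_den + G_num * H_num = (s + 1.9) + (0.25) = s + 2.15.
T(s) = (0.25)/(s + 2.15)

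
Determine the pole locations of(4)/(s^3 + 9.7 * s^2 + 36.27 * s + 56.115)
Set denominator = 0: s^3 + 9.7*s^2 + 36.27*s + 56.115 = (s + 4.3)(s^2 + 5.4*s + 13.05) = 0 → Poles: -2.7 + 2.4j, -2.7 - 2.4j, -4.3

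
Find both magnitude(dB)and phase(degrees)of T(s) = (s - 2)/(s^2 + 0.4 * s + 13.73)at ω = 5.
Substitute s = j*5: T(j5) = 0.248372 - 0.399579j.
|T| = 20*log₁₀(sqrt(Re²+Im²)) = -6.55 dB.
∠T = atan2(Im, Re) = -58.14°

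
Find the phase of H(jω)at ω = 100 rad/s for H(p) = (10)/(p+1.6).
Substitute p = j*100: H(j100) = 0.00159959 - 0.0999744j.
∠H(j100) = atan2(Im, Re) = atan2(-0.0999744, 0.00159959) = -89.08°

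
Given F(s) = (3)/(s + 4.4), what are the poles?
Set denominator = 0: s + 4.4 = 0 → Poles: -4.4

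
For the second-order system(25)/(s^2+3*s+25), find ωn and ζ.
Standard form: ωn²/(s²+2ζωn·s+ωn²).
const=25=ωn² → ωn=5, s coeff=3=2ζωn → ζ=0.3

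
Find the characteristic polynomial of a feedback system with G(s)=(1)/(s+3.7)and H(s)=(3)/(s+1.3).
Characteristic poly = G_den * H_den + G_num * H_num = (s^2 + 5*s + 4.81) + (3) = s^2 + 5*s + 7.81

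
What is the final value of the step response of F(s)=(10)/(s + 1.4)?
FVT: lim_{t→∞} y(t) = lim_{s→0} s*Y(s) where Y(s) = F(s)/s.
= lim_{s→0} F(s) = F(0) = num(0)/den(0) = 10/1.4 = 7.143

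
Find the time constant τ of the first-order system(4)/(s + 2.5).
First-order system: τ = -1/pole. Pole = -2.5. τ = -1/(-2.5) = 0.4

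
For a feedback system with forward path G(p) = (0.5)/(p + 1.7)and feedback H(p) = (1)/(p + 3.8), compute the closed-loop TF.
Closed-loop T = G/(1+GH).
Numerator: G_num * H_den = 0.5*p + 1.9.
Denominator: G_den * H_den + G_num * H_num = (p^2 + 5.5*p + 6.46) + (0.5) = p^2 + 5.5*p + 6.96.
T(p) = (0.5*p + 1.9)/(p^2 + 5.5*p + 6.96)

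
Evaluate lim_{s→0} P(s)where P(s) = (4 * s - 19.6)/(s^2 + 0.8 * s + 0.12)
DC gain = P(0) = num(0)/den(0) = -19.6/0.12 = -163.3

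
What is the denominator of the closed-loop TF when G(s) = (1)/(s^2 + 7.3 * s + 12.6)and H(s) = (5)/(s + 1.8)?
Characteristic poly = G_den * H_den + G_num * H_num = (s^3 + 9.1*s^2 + 25.74*s + 22.68) + (5) = s^3 + 9.1*s^2 + 25.74*s + 27.68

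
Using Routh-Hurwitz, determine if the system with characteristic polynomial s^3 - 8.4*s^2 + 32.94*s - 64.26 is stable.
Routh array:
s^3: [1, 32.94]; s^2: [-8.4, -64.26]; s^1: [25.29]; s^0: [-64.26]
First column: [1, -8.4, 25.29, -64.26]. Sign changes = 3.
No, unstable (3 RHP root(s))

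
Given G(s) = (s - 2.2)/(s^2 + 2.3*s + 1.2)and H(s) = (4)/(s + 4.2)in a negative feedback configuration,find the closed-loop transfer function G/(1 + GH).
Closed-loop T = G/(1+GH).
Numerator: G_num * H_den = s^2 + 2*s - 9.24.
Denominator: G_den * H_den + G_num * H_num = (s^3 + 6.5*s^2 + 10.86*s + 5.04) + (4*s - 8.8) = s^3 + 6.5*s^2 + 14.86*s - 3.76.
T(s) = (s^2 + 2*s - 9.24)/(s^3 + 6.5*s^2 + 14.86*s - 3.76)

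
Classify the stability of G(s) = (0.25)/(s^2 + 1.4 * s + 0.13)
Denominator: s^2 + 1.4*s + 0.13 = (s + 0.1)(s + 1.3). Poles: -0.1, -1.3. Stable (all poles in LHP)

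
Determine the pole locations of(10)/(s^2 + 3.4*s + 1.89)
Set denominator = 0: s^2 + 3.4*s + 1.89 = (s + 2.7)(s + 0.7) = 0 → Poles: -0.7, -2.7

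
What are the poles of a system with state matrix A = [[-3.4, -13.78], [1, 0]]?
Eigenvalues solve det(λI - A) = 0.
Characteristic polynomial: λ^2 + 3.4*λ + 13.78 = 0.
Roots: -1.7 + 3.3j, -1.7 - 3.3j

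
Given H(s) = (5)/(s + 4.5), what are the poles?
Set denominator = 0: s + 4.5 = 0 → Poles: -4.5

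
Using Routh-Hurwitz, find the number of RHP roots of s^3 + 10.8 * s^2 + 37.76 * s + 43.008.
Routh array:
s^3: [1, 37.76]; s^2: [10.8, 43.008]; s^1: [33.7778]; s^0: [43.008]
First column: [1, 10.8, 33.7778, 43.008]. Sign changes = RHP roots = 0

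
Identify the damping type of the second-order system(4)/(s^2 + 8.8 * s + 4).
Standard form: ωn²/(s²+2ζωn·s+ωn²) gives ωn=2, ζ=2.2.
Overdamped (ζ = 2.2 > 1)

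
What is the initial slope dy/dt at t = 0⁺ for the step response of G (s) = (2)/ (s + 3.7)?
IVT: y'(0⁺) = lim_{s→∞} s²·Y(s) = lim_{s→∞} s·G(s).
deg(num) = 0, deg(den) = 1, relative degree = 1, so s·G(s) → (leading num)/(leading den) = 2/1 = 2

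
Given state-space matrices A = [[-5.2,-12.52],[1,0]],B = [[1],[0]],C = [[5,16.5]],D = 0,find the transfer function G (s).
G(s) = C(sI - A)⁻¹B + D.
Characteristic polynomial det(sI - A) = s^2 + 5.2*s + 12.52.
Numerator from C·adj(sI-A)·B + D·det(sI-A) = 5*s + 16.5.
G(s) = (5*s + 16.5)/(s^2 + 5.2*s + 12.52)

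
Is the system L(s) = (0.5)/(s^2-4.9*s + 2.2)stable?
Denominator: s^2 - 4.9*s + 2.2 = (s - 4.4)(s - 0.5). Poles: 0.5, 4.4. All Re(p)<0: No (unstable)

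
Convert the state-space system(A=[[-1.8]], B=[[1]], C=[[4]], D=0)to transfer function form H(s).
H(s) = C(sI - A)⁻¹B + D.
Characteristic polynomial det(sI - A) = s + 1.8.
Numerator from C·adj(sI-A)·B + D·det(sI-A) = 4.
H(s) = (4)/(s + 1.8)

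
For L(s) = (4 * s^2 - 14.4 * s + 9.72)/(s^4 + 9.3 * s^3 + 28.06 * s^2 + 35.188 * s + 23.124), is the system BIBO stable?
Denominator: s^4 + 9.3*s^3 + 28.06*s^2 + 35.188*s + 23.124 = (s + 3)(s + 4.7)(s^2 + 1.6*s + 1.64). Poles: -0.8 + 1j, -0.8 - 1j, -3, -4.7. All Re(p)<0: Yes (stable)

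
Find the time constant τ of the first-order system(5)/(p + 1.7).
First-order system: τ = -1/pole. Pole = -1.7. τ = -1/(-1.7) = 0.5882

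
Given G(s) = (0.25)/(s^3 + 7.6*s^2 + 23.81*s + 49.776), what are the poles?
Set denominator = 0: s^3 + 7.6*s^2 + 23.81*s + 49.776 = (s + 4.8)(s^2 + 2.8*s + 10.37) = 0 → Poles: -1.4 + 2.9j, -1.4 - 2.9j, -4.8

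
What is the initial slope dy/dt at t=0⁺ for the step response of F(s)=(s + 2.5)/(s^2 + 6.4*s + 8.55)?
IVT: y'(0⁺) = lim_{s→∞} s²·Y(s) = lim_{s→∞} s·F(s).
deg(num) = 1, deg(den) = 2, relative degree = 1, so s·F(s) → (leading num)/(leading den) = 1/1 = 1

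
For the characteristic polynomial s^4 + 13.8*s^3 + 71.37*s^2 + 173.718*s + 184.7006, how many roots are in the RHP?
s^4 + 13.8*s^3 + 71.37*s^2 + 173.718*s + 184.7006 = (s + 4.9)(s + 4.7)(s^2 + 4.2*s + 8.02). Poles: -2.1 + 1.9j, -2.1 - 1.9j, -4.7, -4.9. RHP poles (Re>0): 0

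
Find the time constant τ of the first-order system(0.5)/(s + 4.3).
First-order system: τ = -1/pole. Pole = -4.3. τ = -1/(-4.3) = 0.2326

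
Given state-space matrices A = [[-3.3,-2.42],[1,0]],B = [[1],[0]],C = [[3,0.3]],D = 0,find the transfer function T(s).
T(s) = C(sI - A)⁻¹B + D.
Characteristic polynomial det(sI - A) = s^2 + 3.3*s + 2.42.
Numerator from C·adj(sI-A)·B + D·det(sI-A) = 3*s + 0.3.
T(s) = (3*s + 0.3)/(s^2 + 3.3*s + 2.42)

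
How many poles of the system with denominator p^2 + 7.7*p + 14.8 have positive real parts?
p^2 + 7.7*p + 14.8 = (p + 3.7)(p + 4). Poles: -3.7, -4. RHP poles (Re>0): 0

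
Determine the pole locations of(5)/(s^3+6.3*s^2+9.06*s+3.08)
Set denominator = 0: s^3 + 6.3*s^2 + 9.06*s + 3.08 = (s + 0.5)(s + 1.4)(s + 4.4) = 0 → Poles: -0.5, -1.4, -4.4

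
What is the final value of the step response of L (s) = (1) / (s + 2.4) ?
FVT: lim_{t→∞} y(t) = lim_{s→0} s*Y(s) where Y(s) = L(s)/s.
= lim_{s→0} L(s) = L(0) = num(0)/den(0) = 1/2.4 = 0.4167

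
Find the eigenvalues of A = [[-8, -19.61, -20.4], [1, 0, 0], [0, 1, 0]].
Eigenvalues solve det(λI - A) = 0.
Characteristic polynomial: λ^3 + 8*λ^2 + 19.61*λ + 20.4 = 0.
Factor: (λ + 4.8)(λ^2 + 3.2*λ + 4.25) = 0.
Roots: -1.6 + 1.3j, -1.6 - 1.3j, -4.8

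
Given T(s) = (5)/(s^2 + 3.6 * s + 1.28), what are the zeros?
Numerator is a nonzero constant (5) → Zeros: none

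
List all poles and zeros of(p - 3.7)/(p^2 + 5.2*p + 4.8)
Set denominator = 0: p^2 + 5.2*p + 4.8 = (p + 1.2)(p + 4) = 0 → Poles: -1.2, -4
Set numerator = 0: p - 3.7 = 0 → Zeros: 3.7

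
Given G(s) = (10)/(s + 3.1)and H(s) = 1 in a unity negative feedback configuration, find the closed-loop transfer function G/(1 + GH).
Closed-loop T = G/(1+GH).
Numerator: G_num * H_den = 10.
Denominator: G_den * H_den + G_num * H_num = (s + 3.1) + (10) = s + 13.1.
T(s) = (10)/(s + 13.1)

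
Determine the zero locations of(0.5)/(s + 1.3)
Numerator is a nonzero constant (0.5) → Zeros: none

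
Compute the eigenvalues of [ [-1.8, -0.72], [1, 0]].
Eigenvalues solve det(λI - A) = 0.
Characteristic polynomial: λ^2 + 1.8*λ + 0.72 = 0.
Factor: (λ + 1.2)(λ + 0.6) = 0.
Roots: -0.6, -1.2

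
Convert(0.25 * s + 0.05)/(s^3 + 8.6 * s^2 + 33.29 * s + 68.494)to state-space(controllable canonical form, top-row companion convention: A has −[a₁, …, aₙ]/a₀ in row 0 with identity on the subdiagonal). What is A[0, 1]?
Reachable canonical form for den = s^3 + 8.6*s^2 + 33.29*s + 68.494: top row of A = -[a₁,a₂,...,aₙ]/a₀, ones on the subdiagonal, zeros elsewhere.
A = [[-8.6, -33.29, -68.494], [1, 0, 0], [0, 1, 0]].
A[0,1] = -33.29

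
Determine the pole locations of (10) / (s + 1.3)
Set denominator = 0: s + 1.3 = 0 → Poles: -1.3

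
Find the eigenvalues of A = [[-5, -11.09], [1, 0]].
Eigenvalues solve det(λI - A) = 0.
Characteristic polynomial: λ^2 + 5*λ + 11.09 = 0.
Roots: -2.5 + 2.2j, -2.5 - 2.2j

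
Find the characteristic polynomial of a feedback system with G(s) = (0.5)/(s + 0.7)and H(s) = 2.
Characteristic poly = G_den * H_den + G_num * H_num = (s + 0.7) + (1) = s + 1.7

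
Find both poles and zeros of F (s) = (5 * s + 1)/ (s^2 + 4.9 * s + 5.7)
Set denominator = 0: s^2 + 4.9*s + 5.7 = (s + 3)(s + 1.9) = 0 → Poles: -1.9, -3
Set numerator = 0: 5*s + 1 = 0 → Zeros: -0.2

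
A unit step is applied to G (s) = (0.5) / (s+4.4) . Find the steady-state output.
FVT: lim_{t→∞} y(t) = lim_{s→0} s*Y(s) where Y(s) = G(s)/s.
= lim_{s→0} G(s) = G(0) = num(0)/den(0) = 0.5/4.4 = 0.1136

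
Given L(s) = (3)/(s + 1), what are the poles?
Set denominator = 0: s + 1 = 0 → Poles: -1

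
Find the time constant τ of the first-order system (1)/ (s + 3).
First-order system: τ = -1/pole. Pole = -3. τ = -1/(-3) = 0.3333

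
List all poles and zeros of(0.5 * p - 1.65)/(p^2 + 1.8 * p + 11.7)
Set denominator = 0: p^2 + 1.8*p + 11.7 = 0 → Poles: -0.9 + 3.3j, -0.9 - 3.3j
Set numerator = 0: 0.5*p - 1.65 = 0 → Zeros: 3.3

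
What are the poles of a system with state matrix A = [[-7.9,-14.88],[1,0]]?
Eigenvalues solve det(λI - A) = 0.
Characteristic polynomial: λ^2 + 7.9*λ + 14.88 = 0.
Factor: (λ + 4.8)(λ + 3.1) = 0.
Roots: -3.1, -4.8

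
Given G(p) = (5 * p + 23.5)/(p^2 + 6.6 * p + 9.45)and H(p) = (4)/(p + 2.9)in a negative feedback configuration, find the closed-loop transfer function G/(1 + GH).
Closed-loop T = G/(1+GH).
Numerator: G_num * H_den = 5*p^2 + 38*p + 68.15.
Denominator: G_den * H_den + G_num * H_num = (p^3 + 9.5*p^2 + 28.59*p + 27.405) + (20*p + 94) = p^3 + 9.5*p^2 + 48.59*p + 121.405.
T(p) = (5*p^2 + 38*p + 68.15)/(p^3 + 9.5*p^2 + 48.59*p + 121.405)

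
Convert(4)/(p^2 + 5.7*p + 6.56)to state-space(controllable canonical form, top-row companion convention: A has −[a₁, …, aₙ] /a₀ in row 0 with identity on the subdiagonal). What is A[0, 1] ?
Reachable canonical form for den = p^2 + 5.7*p + 6.56: top row of A = -[a₁,a₂,...,aₙ]/a₀, ones on the subdiagonal, zeros elsewhere.
A = [[-5.7, -6.56], [1, 0]].
A[0,1] = -6.56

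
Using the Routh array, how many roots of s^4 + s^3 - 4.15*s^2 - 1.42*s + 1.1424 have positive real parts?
Routh array:
s^4: [1, -4.15, 1.1424]; s^3: [1, -1.42]; s^2: [-2.73, 1.1424]; s^1: [-1.00154]; s^0: [1.1424]
First column: [1, 1, -2.73, -1.00154, 1.1424]. Sign changes = RHP roots = 2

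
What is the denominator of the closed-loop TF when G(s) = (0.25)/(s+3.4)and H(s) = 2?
Characteristic poly = G_den * H_den + G_num * H_num = (s + 3.4) + (0.5) = s + 3.9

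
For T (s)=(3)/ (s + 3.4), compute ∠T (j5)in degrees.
Substitute s = j*5: T(j5) = 0.278993 - 0.410284j.
∠T(j5) = atan2(Im, Re) = atan2(-0.410284, 0.278993) = -55.78°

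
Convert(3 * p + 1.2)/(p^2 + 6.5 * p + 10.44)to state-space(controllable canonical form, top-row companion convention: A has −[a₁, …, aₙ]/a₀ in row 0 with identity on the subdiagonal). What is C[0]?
Reachable canonical form: C = numerator coefficients (right-aligned, zero-padded to length n).
num = 3*p + 1.2, C = [[3, 1.2]].
C[0] = 3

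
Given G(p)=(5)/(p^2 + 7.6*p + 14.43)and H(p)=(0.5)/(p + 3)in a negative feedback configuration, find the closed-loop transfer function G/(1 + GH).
Closed-loop T = G/(1+GH).
Numerator: G_num * H_den = 5*p + 15.
Denominator: G_den * H_den + G_num * H_num = (p^3 + 10.6*p^2 + 37.23*p + 43.29) + (2.5) = p^3 + 10.6*p^2 + 37.23*p + 45.79.
T(p) = (5*p + 15)/(p^3 + 10.6*p^2 + 37.23*p + 45.79)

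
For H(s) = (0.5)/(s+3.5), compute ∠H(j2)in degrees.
Substitute s = j*2: H(j2) = 0.107692 - 0.0615385j.
∠H(j2) = atan2(Im, Re) = atan2(-0.0615385, 0.107692) = -29.74°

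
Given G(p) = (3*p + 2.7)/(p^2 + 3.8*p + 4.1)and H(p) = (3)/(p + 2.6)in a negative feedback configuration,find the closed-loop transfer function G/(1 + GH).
Closed-loop T = G/(1+GH).
Numerator: G_num * H_den = 3*p^2 + 10.5*p + 7.02.
Denominator: G_den * H_den + G_num * H_num = (p^3 + 6.4*p^2 + 13.98*p + 10.66) + (9*p + 8.1) = p^3 + 6.4*p^2 + 22.98*p + 18.76.
T(p) = (3*p^2 + 10.5*p + 7.02)/(p^3 + 6.4*p^2 + 22.98*p + 18.76)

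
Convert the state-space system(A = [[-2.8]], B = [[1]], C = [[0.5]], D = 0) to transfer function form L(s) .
L(s) = C(sI - A)⁻¹B + D.
Characteristic polynomial det(sI - A) = s + 2.8.
Numerator from C·adj(sI-A)·B + D·det(sI-A) = 0.5.
L(s) = (0.5)/(s + 2.8)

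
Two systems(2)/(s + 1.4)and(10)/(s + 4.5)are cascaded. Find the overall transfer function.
Series: H = H₁ · H₂ = (n₁·n₂)/(d₁·d₂).
Num: n₁·n₂ = 20. Den: d₁·d₂ = s^2 + 5.9*s + 6.3.
H(s) = (20)/(s^2 + 5.9*s + 6.3)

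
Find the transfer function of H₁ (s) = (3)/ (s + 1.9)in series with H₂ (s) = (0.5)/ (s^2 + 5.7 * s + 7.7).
Series: H = H₁ · H₂ = (n₁·n₂)/(d₁·d₂).
Num: n₁·n₂ = 1.5. Den: d₁·d₂ = s^3 + 7.6*s^2 + 18.53*s + 14.63.
H(s) = (1.5)/(s^3 + 7.6*s^2 + 18.53*s + 14.63)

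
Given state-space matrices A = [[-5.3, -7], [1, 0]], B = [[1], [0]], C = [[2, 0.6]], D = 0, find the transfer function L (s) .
L(s) = C(sI - A)⁻¹B + D.
Characteristic polynomial det(sI - A) = s^2 + 5.3*s + 7.
Numerator from C·adj(sI-A)·B + D·det(sI-A) = 2*s + 0.6.
L(s) = (2*s + 0.6)/(s^2 + 5.3*s + 7)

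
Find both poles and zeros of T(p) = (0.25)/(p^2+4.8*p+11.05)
Set denominator = 0: p^2 + 4.8*p + 11.05 = 0 → Poles: -2.4 + 2.3j, -2.4 - 2.3j
Numerator is a nonzero constant (0.25) → Zeros: none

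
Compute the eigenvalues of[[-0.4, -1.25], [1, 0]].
Eigenvalues solve det(λI - A) = 0.
Characteristic polynomial: λ^2 + 0.4*λ + 1.25 = 0.
Roots: -0.2 + 1.1j, -0.2 - 1.1j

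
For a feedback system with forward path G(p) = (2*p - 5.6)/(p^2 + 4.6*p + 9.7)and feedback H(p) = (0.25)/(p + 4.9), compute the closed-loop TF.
Closed-loop T = G/(1+GH).
Numerator: G_num * H_den = 2*p^2 + 4.2*p - 27.44.
Denominator: G_den * H_den + G_num * H_num = (p^3 + 9.5*p^2 + 32.24*p + 47.53) + (0.5*p - 1.4) = p^3 + 9.5*p^2 + 32.74*p + 46.13.
T(p) = (2*p^2 + 4.2*p - 27.44)/(p^3 + 9.5*p^2 + 32.74*p + 46.13)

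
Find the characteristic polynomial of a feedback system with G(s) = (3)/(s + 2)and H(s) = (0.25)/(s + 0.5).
Characteristic poly = G_den * H_den + G_num * H_num = (s^2 + 2.5*s + 1) + (0.75) = s^2 + 2.5*s + 1.75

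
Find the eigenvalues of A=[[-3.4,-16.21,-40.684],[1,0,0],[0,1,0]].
Eigenvalues solve det(λI - A) = 0.
Characteristic polynomial: λ^3 + 3.4*λ^2 + 16.21*λ + 40.684 = 0.
Factor: (λ + 2.8)(λ^2 + 0.6*λ + 14.53) = 0.
Roots: -0.3 + 3.8j, -0.3 - 3.8j, -2.8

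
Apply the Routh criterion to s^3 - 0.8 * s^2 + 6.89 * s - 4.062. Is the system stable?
Routh array:
s^3: [1, 6.89]; s^2: [-0.8, -4.062]; s^1: [1.8125]; s^0: [-4.062]
First column: [1, -0.8, 1.8125, -4.062]. Sign changes = 3.
No, unstable (3 RHP root(s))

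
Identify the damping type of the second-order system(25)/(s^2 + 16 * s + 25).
Standard form: ωn²/(s²+2ζωn·s+ωn²) gives ωn=5, ζ=1.6.
Overdamped (ζ = 1.6 > 1)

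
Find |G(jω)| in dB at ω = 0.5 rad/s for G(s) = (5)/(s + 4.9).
Substitute s = j*0.5: G(j0.5) = 1.00989 - 0.10305j.
|G(j0.5)| = sqrt(Re² + Im²) = 1.015.
20*log₁₀(1.015) = 0.13 dB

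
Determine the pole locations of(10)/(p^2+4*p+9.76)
Set denominator = 0: p^2 + 4*p + 9.76 = 0 → Poles: -2 + 2.4j, -2 - 2.4j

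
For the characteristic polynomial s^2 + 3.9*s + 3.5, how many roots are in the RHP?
s^2 + 3.9*s + 3.5 = (s + 1.4)(s + 2.5). Poles: -1.4, -2.5. RHP poles (Re>0): 0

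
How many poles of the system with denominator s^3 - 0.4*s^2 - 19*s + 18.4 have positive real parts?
s^3 - 0.4*s^2 - 19*s + 18.4 = (s - 1)(s + 4.6)(s - 4). Poles: -4.6, 1, 4. RHP poles (Re>0): 2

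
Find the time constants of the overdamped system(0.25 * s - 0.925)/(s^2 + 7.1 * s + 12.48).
Overdamped: real poles at -3.2, -3.9. τ = -1/pole → τ₁ = 0.3125, τ₂ = 0.2564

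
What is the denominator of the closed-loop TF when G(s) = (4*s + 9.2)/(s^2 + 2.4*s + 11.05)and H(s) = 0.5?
Characteristic poly = G_den * H_den + G_num * H_num = (s^2 + 2.4*s + 11.05) + (2*s + 4.6) = s^2 + 4.4*s + 15.65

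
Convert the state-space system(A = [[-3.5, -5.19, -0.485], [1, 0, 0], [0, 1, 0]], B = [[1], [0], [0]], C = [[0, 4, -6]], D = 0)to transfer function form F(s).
F(s) = C(sI - A)⁻¹B + D.
Characteristic polynomial det(sI - A) = s^3 + 3.5*s^2 + 5.19*s + 0.485.
Numerator from C·adj(sI-A)·B + D·det(sI-A) = 4*s - 6.
F(s) = (4*s - 6)/(s^3 + 3.5*s^2 + 5.19*s + 0.485)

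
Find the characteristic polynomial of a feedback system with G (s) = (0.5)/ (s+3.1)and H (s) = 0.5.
Characteristic poly = G_den * H_den + G_num * H_num = (s + 3.1) + (0.25) = s + 3.35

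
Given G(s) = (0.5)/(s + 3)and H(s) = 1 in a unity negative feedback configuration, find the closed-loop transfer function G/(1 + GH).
Closed-loop T = G/(1+GH).
Numerator: G_num * H_den = 0.5.
Denominator: G_den * H_den + G_num * H_num = (s + 3) + (0.5) = s + 3.5.
T(s) = (0.5)/(s + 3.5)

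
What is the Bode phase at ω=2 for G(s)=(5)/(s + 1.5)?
Substitute s = j*2: G(j2) = 1.2 - 1.6j.
∠G(j2) = atan2(Im, Re) = atan2(-1.6, 1.2) = -53.13°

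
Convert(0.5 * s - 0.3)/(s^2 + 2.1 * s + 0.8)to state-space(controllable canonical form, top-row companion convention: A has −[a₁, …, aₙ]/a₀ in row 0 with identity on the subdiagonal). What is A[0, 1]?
Reachable canonical form for den = s^2 + 2.1*s + 0.8: top row of A = -[a₁,a₂,...,aₙ]/a₀, ones on the subdiagonal, zeros elsewhere.
A = [[-2.1, -0.8], [1, 0]].
A[0,1] = -0.8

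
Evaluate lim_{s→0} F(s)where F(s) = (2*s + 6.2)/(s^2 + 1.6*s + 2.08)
DC gain = F(0) = num(0)/den(0) = 6.2/2.08 = 2.981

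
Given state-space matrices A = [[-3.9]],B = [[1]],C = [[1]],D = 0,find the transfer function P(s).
P(s) = C(sI - A)⁻¹B + D.
Characteristic polynomial det(sI - A) = s + 3.9.
Numerator from C·adj(sI-A)·B + D·det(sI-A) = 1.
P(s) = (1)/(s + 3.9)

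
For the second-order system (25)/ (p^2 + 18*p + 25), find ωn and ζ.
Standard form: ωn²/(p²+2ζωn·p+ωn²).
const=25=ωn² → ωn=5, p coeff=18=2ζωn → ζ=1.8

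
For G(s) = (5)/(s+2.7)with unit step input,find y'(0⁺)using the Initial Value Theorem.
IVT: y'(0⁺) = lim_{s→∞} s²·Y(s) = lim_{s→∞} s·G(s).
deg(num) = 0, deg(den) = 1, relative degree = 1, so s·G(s) → (leading num)/(leading den) = 5/1 = 5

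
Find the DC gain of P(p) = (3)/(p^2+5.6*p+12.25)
DC gain = P(0) = num(0)/den(0) = 3/12.25 = 0.2449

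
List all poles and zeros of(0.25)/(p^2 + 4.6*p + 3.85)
Set denominator = 0: p^2 + 4.6*p + 3.85 = (p + 1.1)(p + 3.5) = 0 → Poles: -1.1, -3.5
Numerator is a nonzero constant (0.25) → Zeros: none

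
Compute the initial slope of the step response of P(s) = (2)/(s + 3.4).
IVT: y'(0⁺) = lim_{s→∞} s²·Y(s) = lim_{s→∞} s·P(s).
deg(num) = 0, deg(den) = 1, relative degree = 1, so s·P(s) → (leading num)/(leading den) = 2/1 = 2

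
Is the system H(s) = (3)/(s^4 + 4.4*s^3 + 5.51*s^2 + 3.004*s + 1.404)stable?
Denominator: s^4 + 4.4*s^3 + 5.51*s^2 + 3.004*s + 1.404 = (s + 2.7)(s + 1.3)(s^2 + 0.4*s + 0.4). Poles: -0.2 + 0.6j, -0.2 - 0.6j, -1.3, -2.7. All Re(p)<0: Yes (stable)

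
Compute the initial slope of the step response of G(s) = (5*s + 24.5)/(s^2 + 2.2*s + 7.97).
IVT: y'(0⁺) = lim_{s→∞} s²·Y(s) = lim_{s→∞} s·G(s).
deg(num) = 1, deg(den) = 2, relative degree = 1, so s·G(s) → (leading num)/(leading den) = 5/1 = 5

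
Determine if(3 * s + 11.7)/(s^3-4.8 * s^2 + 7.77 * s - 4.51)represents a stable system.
Denominator: s^3 - 4.8*s^2 + 7.77*s - 4.51 = (s - 2.2)(s^2 - 2.6*s + 2.05). Poles: 1.3 + 0.6j, 1.3 - 0.6j, 2.2. All Re(p)<0: No (unstable)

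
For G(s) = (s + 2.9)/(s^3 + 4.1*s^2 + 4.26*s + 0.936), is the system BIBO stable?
Denominator: s^3 + 4.1*s^2 + 4.26*s + 0.936 = (s + 1.2)(s + 2.6)(s + 0.3). Poles: -0.3, -1.2, -2.6. All Re(p)<0: Yes (stable)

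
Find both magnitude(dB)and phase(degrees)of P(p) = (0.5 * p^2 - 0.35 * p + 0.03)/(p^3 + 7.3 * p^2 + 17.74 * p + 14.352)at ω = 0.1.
Substitute p = j*0.1: P(j0.1) = 0.0014245 - 0.00262803j.
|P| = 20*log₁₀(sqrt(Re²+Im²)) = -50.49 dB.
∠P = atan2(Im, Re) = -61.54°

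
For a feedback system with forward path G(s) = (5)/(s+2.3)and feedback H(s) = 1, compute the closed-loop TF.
Closed-loop T = G/(1+GH).
Numerator: G_num * H_den = 5.
Denominator: G_den * H_den + G_num * H_num = (s + 2.3) + (5) = s + 7.3.
T(s) = (5)/(s + 7.3)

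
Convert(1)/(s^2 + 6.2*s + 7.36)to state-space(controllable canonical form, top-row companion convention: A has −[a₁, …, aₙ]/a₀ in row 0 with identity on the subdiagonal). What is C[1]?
Reachable canonical form: C = numerator coefficients (right-aligned, zero-padded to length n).
num = 1, C = [[0, 1]].
C[1] = 1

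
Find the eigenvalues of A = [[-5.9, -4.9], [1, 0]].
Eigenvalues solve det(λI - A) = 0.
Characteristic polynomial: λ^2 + 5.9*λ + 4.9 = 0.
Factor: (λ + 4.9)(λ + 1) = 0.
Roots: -1, -4.9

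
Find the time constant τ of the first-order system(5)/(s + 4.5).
First-order system: τ = -1/pole. Pole = -4.5. τ = -1/(-4.5) = 0.2222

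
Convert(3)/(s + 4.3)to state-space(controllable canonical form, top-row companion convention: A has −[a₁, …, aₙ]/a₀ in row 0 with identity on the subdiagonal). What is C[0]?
Reachable canonical form: C = numerator coefficients (right-aligned, zero-padded to length n).
num = 3, C = [[3]].
C[0] = 3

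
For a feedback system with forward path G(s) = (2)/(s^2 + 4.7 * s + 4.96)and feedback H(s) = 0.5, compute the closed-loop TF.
Closed-loop T = G/(1+GH).
Numerator: G_num * H_den = 2.
Denominator: G_den * H_den + G_num * H_num = (s^2 + 4.7*s + 4.96) + (1) = s^2 + 4.7*s + 5.96.
T(s) = (2)/(s^2 + 4.7*s + 5.96)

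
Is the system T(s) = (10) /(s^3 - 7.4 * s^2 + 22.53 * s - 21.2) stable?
Denominator: s^3 - 7.4*s^2 + 22.53*s - 21.2 = (s - 1.6)(s^2 - 5.8*s + 13.25). Poles: 1.6, 2.9 + 2.2j, 2.9 - 2.2j. All Re(p)<0: No (unstable)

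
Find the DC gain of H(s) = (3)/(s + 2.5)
DC gain = H(0) = num(0)/den(0) = 3/2.5 = 1.2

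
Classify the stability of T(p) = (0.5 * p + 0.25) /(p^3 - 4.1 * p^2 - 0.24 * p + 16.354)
Denominator: p^3 - 4.1*p^2 - 0.24*p + 16.354 = (p + 1.7)(p^2 - 5.8*p + 9.62). Poles: -1.7, 2.9 + 1.1j, 2.9 - 1.1j. Unstable (2 pole(s) in RHP)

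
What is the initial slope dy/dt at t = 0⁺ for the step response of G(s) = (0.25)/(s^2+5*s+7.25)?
IVT: y'(0⁺) = lim_{s→∞} s²·Y(s) = lim_{s→∞} s·G(s).
deg(num) = 0, deg(den) = 2, relative degree = 2 ≥ 2, so s·G(s) → 0. Initial slope = 0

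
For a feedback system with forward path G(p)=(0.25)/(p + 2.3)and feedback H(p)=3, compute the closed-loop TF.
Closed-loop T = G/(1+GH).
Numerator: G_num * H_den = 0.25.
Denominator: G_den * H_den + G_num * H_num = (p + 2.3) + (0.75) = p + 3.05.
T(p) = (0.25)/(p + 3.05)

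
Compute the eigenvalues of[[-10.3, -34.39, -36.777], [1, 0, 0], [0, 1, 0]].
Eigenvalues solve det(λI - A) = 0.
Characteristic polynomial: λ^3 + 10.3*λ^2 + 34.39*λ + 36.777 = 0.
Factor: (λ + 4.1)(λ + 2.3)(λ + 3.9) = 0.
Roots: -2.3, -3.9, -4.1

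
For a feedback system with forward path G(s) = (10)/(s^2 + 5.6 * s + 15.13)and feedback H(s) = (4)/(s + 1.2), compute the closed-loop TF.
Closed-loop T = G/(1+GH).
Numerator: G_num * H_den = 10*s + 12.
Denominator: G_den * H_den + G_num * H_num = (s^3 + 6.8*s^2 + 21.85*s + 18.156) + (40) = s^3 + 6.8*s^2 + 21.85*s + 58.156.
T(s) = (10*s + 12)/(s^3 + 6.8*s^2 + 21.85*s + 58.156)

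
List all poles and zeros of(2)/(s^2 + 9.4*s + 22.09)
Set denominator = 0: s^2 + 9.4*s + 22.09 = (s + 4.7)(s + 4.7) = 0 → Poles: -4.7, -4.7
Numerator is a nonzero constant (2) → Zeros: none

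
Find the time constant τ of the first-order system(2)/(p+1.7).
First-order system: τ = -1/pole. Pole = -1.7. τ = -1/(-1.7) = 0.5882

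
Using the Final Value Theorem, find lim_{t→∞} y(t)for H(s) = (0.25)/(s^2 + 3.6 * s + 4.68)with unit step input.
FVT: lim_{t→∞} y(t) = lim_{s→0} s*Y(s) where Y(s) = H(s)/s.
= lim_{s→0} H(s) = H(0) = num(0)/den(0) = 0.25/4.68 = 0.05342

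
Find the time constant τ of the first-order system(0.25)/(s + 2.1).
First-order system: τ = -1/pole. Pole = -2.1. τ = -1/(-2.1) = 0.4762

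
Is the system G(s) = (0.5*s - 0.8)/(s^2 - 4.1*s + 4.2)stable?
Denominator: s^2 - 4.1*s + 4.2 = (s - 2.1)(s - 2). Poles: 2, 2.1. All Re(p)<0: No (unstable)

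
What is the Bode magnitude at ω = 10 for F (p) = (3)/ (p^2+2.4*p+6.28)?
Substitute p = j*10: F(j10) = -0.0300403 - 0.00769277j.
|F(j10)| = sqrt(Re² + Im²) = 0.03101.
20*log₁₀(0.03101) = -30.17 dB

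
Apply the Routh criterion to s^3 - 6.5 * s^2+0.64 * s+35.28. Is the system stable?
Routh array:
s^3: [1, 0.64]; s^2: [-6.5, 35.28]; s^1: [6.06769]; s^0: [35.28]
First column: [1, -6.5, 6.06769, 35.28]. Sign changes = 2.
No, unstable (2 RHP root(s))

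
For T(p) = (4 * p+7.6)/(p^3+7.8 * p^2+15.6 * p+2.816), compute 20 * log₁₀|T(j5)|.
Substitute p = j*5: T(j5) = -0.0613279 - 0.0890688j.
|T(j5)| = sqrt(Re² + Im²) = 0.1081.
20*log₁₀(0.1081) = -19.32 dB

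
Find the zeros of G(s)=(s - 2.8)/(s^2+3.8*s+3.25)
Set numerator = 0: s - 2.8 = 0 → Zeros: 2.8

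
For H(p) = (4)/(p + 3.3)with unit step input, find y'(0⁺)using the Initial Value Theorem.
IVT: y'(0⁺) = lim_{p→∞} p²·Y(p) = lim_{p→∞} p·H(p).
deg(num) = 0, deg(den) = 1, relative degree = 1, so p·H(p) → (leading num)/(leading den) = 4/1 = 4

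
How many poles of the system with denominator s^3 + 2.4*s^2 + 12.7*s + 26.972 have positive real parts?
s^3 + 2.4*s^2 + 12.7*s + 26.972 = (s + 2.2)(s^2 + 0.2*s + 12.26). Poles: -0.1 + 3.5j, -0.1 - 3.5j, -2.2. RHP poles (Re>0): 0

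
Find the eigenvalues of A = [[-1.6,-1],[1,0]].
Eigenvalues solve det(λI - A) = 0.
Characteristic polynomial: λ^2 + 1.6*λ + 1 = 0.
Roots: -0.8 + 0.6j, -0.8 - 0.6j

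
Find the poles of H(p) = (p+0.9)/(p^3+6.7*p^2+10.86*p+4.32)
Set denominator = 0: p^3 + 6.7*p^2 + 10.86*p + 4.32 = (p + 1.6)(p + 4.5)(p + 0.6) = 0 → Poles: -0.6, -1.6, -4.5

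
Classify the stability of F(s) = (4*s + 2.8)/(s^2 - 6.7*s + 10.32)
Denominator: s^2 - 6.7*s + 10.32 = (s - 4.3)(s - 2.4). Poles: 2.4, 4.3. Unstable (2 pole(s) in RHP)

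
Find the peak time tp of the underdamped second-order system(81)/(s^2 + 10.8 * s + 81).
Standard form: ωn²/(s²+2ζωn·s+ωn²) → ωn = 9, ζ = 0.6.
ωd = ωn·√(1-ζ²) = 9·√(1-0.6²) = 7.2.
tp = π/ωd = π/7.2 = 0.4363 s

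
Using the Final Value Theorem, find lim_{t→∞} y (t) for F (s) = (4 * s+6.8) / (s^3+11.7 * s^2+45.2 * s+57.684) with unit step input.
FVT: lim_{t→∞} y(t) = lim_{s→0} s*Y(s) where Y(s) = F(s)/s.
= lim_{s→0} F(s) = F(0) = num(0)/den(0) = 6.8/57.684 = 0.1179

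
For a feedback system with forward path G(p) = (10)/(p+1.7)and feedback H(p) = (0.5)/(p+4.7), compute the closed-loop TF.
Closed-loop T = G/(1+GH).
Numerator: G_num * H_den = 10*p + 47.
Denominator: G_den * H_den + G_num * H_num = (p^2 + 6.4*p + 7.99) + (5) = p^2 + 6.4*p + 12.99.
T(p) = (10*p + 47)/(p^2 + 6.4*p + 12.99)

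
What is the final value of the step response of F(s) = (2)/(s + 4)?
FVT: lim_{t→∞} y(t) = lim_{s→0} s*Y(s) where Y(s) = F(s)/s.
= lim_{s→0} F(s) = F(0) = num(0)/den(0) = 2/4 = 0.5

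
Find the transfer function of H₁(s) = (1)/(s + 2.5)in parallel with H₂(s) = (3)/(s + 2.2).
Parallel: H = H₁ + H₂ = (n₁·d₂ + n₂·d₁)/(d₁·d₂).
n₁·d₂ = s + 2.2. n₂·d₁ = 3*s + 7.5. Sum = 4*s + 9.7. d₁·d₂ = s^2 + 4.7*s + 5.5.
H(s) = (4*s + 9.7)/(s^2 + 4.7*s + 5.5)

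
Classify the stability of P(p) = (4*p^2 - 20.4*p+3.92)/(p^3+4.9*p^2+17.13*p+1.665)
Denominator: p^3 + 4.9*p^2 + 17.13*p + 1.665 = (p + 0.1)(p^2 + 4.8*p + 16.65). Poles: -0.1, -2.4 + 3.3j, -2.4 - 3.3j. Stable (all poles in LHP)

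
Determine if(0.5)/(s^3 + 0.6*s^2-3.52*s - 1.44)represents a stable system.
Denominator: s^3 + 0.6*s^2 - 3.52*s - 1.44 = (s - 1.8)(s + 2)(s + 0.4). Poles: -0.4, -2, 1.8. All Re(p)<0: No (unstable)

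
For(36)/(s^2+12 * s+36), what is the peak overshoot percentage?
Standard form: ωn²/(s²+2ζωn·s+ωn²) → ωn = 6, ζ = 1.
ζ ≥ 1, so the response is non-oscillatory: peak overshoot = 0%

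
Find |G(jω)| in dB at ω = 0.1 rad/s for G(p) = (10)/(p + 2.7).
Substitute p = j*0.1: G(j0.1) = 3.69863 - 0.136986j.
|G(j0.1)| = sqrt(Re² + Im²) = 3.701.
20*log₁₀(3.701) = 11.37 dB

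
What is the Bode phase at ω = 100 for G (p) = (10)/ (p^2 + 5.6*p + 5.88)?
Substitute p = j*100: G(j100) = -0.000997457 - 5.58904e-05j.
∠G(j100) = atan2(Im, Re) = atan2(-5.58904e-05, -0.000997457) = -176.79°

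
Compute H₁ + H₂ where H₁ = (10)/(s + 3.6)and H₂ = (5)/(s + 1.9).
Parallel: H = H₁ + H₂ = (n₁·d₂ + n₂·d₁)/(d₁·d₂).
n₁·d₂ = 10*s + 19. n₂·d₁ = 5*s + 18. Sum = 15*s + 37. d₁·d₂ = s^2 + 5.5*s + 6.84.
H(s) = (15*s + 37)/(s^2 + 5.5*s + 6.84)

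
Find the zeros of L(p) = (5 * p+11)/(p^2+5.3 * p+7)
Set numerator = 0: 5*p + 11 = 0 → Zeros: -2.2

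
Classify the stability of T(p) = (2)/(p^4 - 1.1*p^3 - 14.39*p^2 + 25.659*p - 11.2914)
Denominator: p^4 - 1.1*p^3 - 14.39*p^2 + 25.659*p - 11.2914 = (p - 3.4)(p - 0.9)(p + 4.1)(p - 0.9). Poles: -4.1, 0.9, 0.9, 3.4. Unstable (3 pole(s) in RHP)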